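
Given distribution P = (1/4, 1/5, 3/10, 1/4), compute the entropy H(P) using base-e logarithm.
1.3762 nats

Shannon entropy is H(X) = -Σ p(x) log p(x).

For P = (1/4, 1/5, 3/10, 1/4):
H = -1/4 × log_e(1/4) -1/5 × log_e(1/5) -3/10 × log_e(3/10) -1/4 × log_e(1/4)
H = 1.3762 nats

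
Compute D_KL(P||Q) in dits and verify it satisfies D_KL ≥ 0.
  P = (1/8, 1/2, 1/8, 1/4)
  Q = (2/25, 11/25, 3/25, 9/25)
0.0146 dits

KL divergence satisfies the Gibbs inequality: D_KL(P||Q) ≥ 0 for all distributions P, Q.

D_KL(P||Q) = Σ p(x) log(p(x)/q(x))
Term by term:
  x=0: 1/8 × log_10[(1/8)/(2/25)] = 0.0242
  x=1: 1/2 × log_10[(1/2)/(11/25)] = 0.0278
  x=2: 1/8 × log_10[(1/8)/(3/25)] = 0.0022
  x=3: 1/4 × log_10[(1/4)/(9/25)] = -0.0396
D_KL(P||Q) = 0.0146 dits

D_KL(P||Q) = 0.0146 ≥ 0 ✓

This non-negativity is a fundamental property: relative entropy cannot be negative because it measures how different Q is from P.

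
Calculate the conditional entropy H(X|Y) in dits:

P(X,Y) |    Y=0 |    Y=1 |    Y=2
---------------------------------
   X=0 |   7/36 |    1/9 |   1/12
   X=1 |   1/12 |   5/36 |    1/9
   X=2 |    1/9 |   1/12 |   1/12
0.4621 dits

Using the chain rule: H(X|Y) = H(X,Y) - H(Y)

First, compute H(X,Y) = 0.9352 dits

Marginal P(Y) = (7/18, 1/3, 5/18)
H(Y) = 0.4731 dits

H(X|Y) = H(X,Y) - H(Y) = 0.9352 - 0.4731 = 0.4621 dits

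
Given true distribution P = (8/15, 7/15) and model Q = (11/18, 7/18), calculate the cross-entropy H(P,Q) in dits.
0.3055 dits

Cross-entropy: H(P,Q) = -Σ p(x) log q(x)

Alternatively: H(P,Q) = H(P) + D_KL(P||Q)
H(P) = 0.3001 dits
D_KL(P||Q) = 0.0054 dits

H(P,Q) = 0.3001 + 0.0054 = 0.3055 dits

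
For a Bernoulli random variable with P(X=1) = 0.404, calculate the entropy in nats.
0.6746 nats

The binary entropy function is:
H(p) = -p log(p) - (1-p) log(1-p)

H(0.404) = -0.404 × log_e(0.404) - 0.596 × log_e(0.596)
H(0.404) = 0.6746 nats

Note: Binary entropy is maximized at p=0.5 (H=1 bit) and minimized at p=0 or p=1 (H=0).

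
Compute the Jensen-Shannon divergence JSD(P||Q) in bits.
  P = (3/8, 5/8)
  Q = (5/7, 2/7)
0.0855 bits

Jensen-Shannon divergence is:
JSD(P||Q) = 0.5 × D_KL(P||M) + 0.5 × D_KL(Q||M)
where M = 0.5 × (P + Q) is the mixture distribution.

M = 0.5 × (3/8, 5/8) + 0.5 × (5/7, 2/7) = (0.544643, 0.455357)

D_KL(P||M) = 0.0836 bits
D_KL(Q||M) = 0.0873 bits

JSD(P||Q) = 0.5 × 0.0836 + 0.5 × 0.0873 = 0.0855 bits

Unlike KL divergence, JSD is symmetric and bounded: 0 ≤ JSD ≤ log(2).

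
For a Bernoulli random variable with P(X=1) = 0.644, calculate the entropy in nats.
0.6511 nats

The binary entropy function is:
H(p) = -p log(p) - (1-p) log(1-p)

H(0.644) = -0.644 × log_e(0.644) - 0.356 × log_e(0.356)
H(0.644) = 0.6511 nats

Note: Binary entropy is maximized at p=0.5 (H=1 bit) and minimized at p=0 or p=1 (H=0).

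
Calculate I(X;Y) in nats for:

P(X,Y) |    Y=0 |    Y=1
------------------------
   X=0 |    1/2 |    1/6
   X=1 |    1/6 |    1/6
0.0306 nats

Mutual information: I(X;Y) = H(X) + H(Y) - H(X,Y)

Marginals:
P(X) = (2/3, 1/3), H(X) = 0.6365 nats
P(Y) = (2/3, 1/3), H(Y) = 0.6365 nats

Joint entropy: H(X,Y) = 1.2425 nats

I(X;Y) = 0.6365 + 0.6365 - 1.2425 = 0.0306 nats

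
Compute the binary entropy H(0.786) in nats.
0.5192 nats

The binary entropy function is:
H(p) = -p log(p) - (1-p) log(1-p)

H(0.786) = -0.786 × log_e(0.786) - 0.214 × log_e(0.214)
H(0.786) = 0.5192 nats

Note: Binary entropy is maximized at p=0.5 (H=1 bit) and minimized at p=0 or p=1 (H=0).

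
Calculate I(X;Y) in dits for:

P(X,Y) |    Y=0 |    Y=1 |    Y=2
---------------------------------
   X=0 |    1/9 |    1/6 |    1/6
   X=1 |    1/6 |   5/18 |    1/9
0.0083 dits

Mutual information: I(X;Y) = H(X) + H(Y) - H(X,Y)

Marginals:
P(X) = (4/9, 5/9), H(X) = 0.2983 dits
P(Y) = (5/18, 4/9, 5/18), H(Y) = 0.4656 dits

Joint entropy: H(X,Y) = 0.7557 dits

I(X;Y) = 0.2983 + 0.4656 - 0.7557 = 0.0083 dits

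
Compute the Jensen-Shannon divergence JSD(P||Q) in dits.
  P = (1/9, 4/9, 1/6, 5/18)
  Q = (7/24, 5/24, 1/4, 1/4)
0.0206 dits

Jensen-Shannon divergence is:
JSD(P||Q) = 0.5 × D_KL(P||M) + 0.5 × D_KL(Q||M)
where M = 0.5 × (P + Q) is the mixture distribution.

M = 0.5 × (1/9, 4/9, 1/6, 5/18) + 0.5 × (7/24, 5/24, 1/4, 1/4) = (0.201389, 0.326389, 5/24, 0.263889)

D_KL(P||M) = 0.0209 dits
D_KL(Q||M) = 0.0202 dits

JSD(P||Q) = 0.5 × 0.0209 + 0.5 × 0.0202 = 0.0206 dits

Unlike KL divergence, JSD is symmetric and bounded: 0 ≤ JSD ≤ log(2).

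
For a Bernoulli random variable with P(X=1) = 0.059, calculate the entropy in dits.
0.0974 dits

The binary entropy function is:
H(p) = -p log(p) - (1-p) log(1-p)

H(0.059) = -0.059 × log_10(0.059) - 0.941 × log_10(0.941)
H(0.059) = 0.0974 dits

Note: Binary entropy is maximized at p=0.5 (H=1 bit) and minimized at p=0 or p=1 (H=0).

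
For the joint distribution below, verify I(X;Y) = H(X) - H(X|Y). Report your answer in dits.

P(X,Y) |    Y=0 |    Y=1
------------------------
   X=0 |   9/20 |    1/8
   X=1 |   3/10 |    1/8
I(X;Y) = 0.0017 dits

Mutual information has multiple equivalent forms:
- I(X;Y) = H(X) - H(X|Y)
- I(X;Y) = H(Y) - H(Y|X)
- I(X;Y) = H(X) + H(Y) - H(X,Y)

Computing all quantities:
H(X) = 0.2961, H(Y) = 0.2442, H(X,Y) = 0.5387
H(X|Y) = 0.2945, H(Y|X) = 0.2426

Verification:
H(X) - H(X|Y) = 0.2961 - 0.2945 = 0.0017
H(Y) - H(Y|X) = 0.2442 - 0.2426 = 0.0017
H(X) + H(Y) - H(X,Y) = 0.2961 + 0.2442 - 0.5387 = 0.0017

All forms give I(X;Y) = 0.0017 dits. ✓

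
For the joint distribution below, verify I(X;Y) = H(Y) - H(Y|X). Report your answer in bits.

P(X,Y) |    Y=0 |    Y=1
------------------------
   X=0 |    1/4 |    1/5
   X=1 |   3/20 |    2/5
I(X;Y) = 0.0600 bits

Mutual information has multiple equivalent forms:
- I(X;Y) = H(X) - H(X|Y)
- I(X;Y) = H(Y) - H(Y|X)
- I(X;Y) = H(X) + H(Y) - H(X,Y)

Computing all quantities:
H(X) = 0.9928, H(Y) = 0.9710, H(X,Y) = 1.9037
H(X|Y) = 0.9328, H(Y|X) = 0.9109

Verification:
H(X) - H(X|Y) = 0.9928 - 0.9328 = 0.0600
H(Y) - H(Y|X) = 0.9710 - 0.9109 = 0.0600
H(X) + H(Y) - H(X,Y) = 0.9928 + 0.9710 - 1.9037 = 0.0600

All forms give I(X;Y) = 0.0600 bits. ✓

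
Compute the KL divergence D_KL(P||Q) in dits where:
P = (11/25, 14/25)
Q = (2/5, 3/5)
0.0014 dits

KL divergence: D_KL(P||Q) = Σ p(x) log(p(x)/q(x))

Computing term by term:
  x=0: 11/25 × log_10[(11/25)/(2/5)] = 11/25 × 0.0414 = 0.0182
  x=1: 14/25 × log_10[(14/25)/(3/5)] = 14/25 × -0.0300 = -0.0168

D_KL(P||Q) = 0.0014 dits

Note: KL divergence is always non-negative and equals 0 iff P = Q.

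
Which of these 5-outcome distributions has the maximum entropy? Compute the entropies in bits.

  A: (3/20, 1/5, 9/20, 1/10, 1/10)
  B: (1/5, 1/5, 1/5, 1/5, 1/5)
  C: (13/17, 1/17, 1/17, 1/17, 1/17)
B

For a discrete distribution over n outcomes, entropy is maximized by the uniform distribution.

Computing entropies:
H(A) = 2.0577 bits
H(B) = 2.3219 bits
H(C) = 1.2577 bits

The uniform distribution (where all probabilities equal 1/5) achieves the maximum entropy of log_2(5) = 2.3219 bits.

Distribution B has the highest entropy.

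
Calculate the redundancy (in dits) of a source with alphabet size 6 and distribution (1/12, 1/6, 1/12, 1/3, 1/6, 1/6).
0.0502 dits

Redundancy measures how far a source is from maximum entropy:
R = H_max - H(X)

Maximum entropy for 6 symbols: H_max = log_10(6) = 0.7782 dits
Actual entropy: H(X) = 0.7280 dits
Redundancy: R = 0.7782 - 0.7280 = 0.0502 dits

This redundancy represents potential for compression: the source could be compressed by 0.0502 dits per symbol.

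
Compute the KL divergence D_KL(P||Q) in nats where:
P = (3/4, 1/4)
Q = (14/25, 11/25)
0.0778 nats

KL divergence: D_KL(P||Q) = Σ p(x) log(p(x)/q(x))

Computing term by term:
  x=0: 3/4 × log_e[(3/4)/(14/25)] = 3/4 × 0.2921 = 0.2191
  x=1: 1/4 × log_e[(1/4)/(11/25)] = 1/4 × -0.5653 = -0.1413

D_KL(P||Q) = 0.0778 nats

Note: KL divergence is always non-negative and equals 0 iff P = Q.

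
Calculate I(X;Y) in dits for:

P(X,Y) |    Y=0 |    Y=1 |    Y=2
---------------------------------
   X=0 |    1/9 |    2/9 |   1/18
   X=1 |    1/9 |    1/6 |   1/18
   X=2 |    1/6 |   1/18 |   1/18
0.0233 dits

Mutual information: I(X;Y) = H(X) + H(Y) - H(X,Y)

Marginals:
P(X) = (7/18, 1/3, 5/18), H(X) = 0.4731 dits
P(Y) = (7/18, 4/9, 1/6), H(Y) = 0.4457 dits

Joint entropy: H(X,Y) = 0.8955 dits

I(X;Y) = 0.4731 + 0.4457 - 0.8955 = 0.0233 dits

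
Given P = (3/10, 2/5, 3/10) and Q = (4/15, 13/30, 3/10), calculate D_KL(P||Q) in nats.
0.0033 nats

KL divergence: D_KL(P||Q) = Σ p(x) log(p(x)/q(x))

Computing term by term:
  x=0: 3/10 × log_e[(3/10)/(4/15)] = 3/10 × 0.1178 = 0.0353
  x=1: 2/5 × log_e[(2/5)/(13/30)] = 2/5 × -0.0800 = -0.0320
  x=2: 3/10 × log_e[(3/10)/(3/10)] = 3/10 × 0.0000 = 0.0000

D_KL(P||Q) = 0.0033 nats

Note: KL divergence is always non-negative and equals 0 iff P = Q.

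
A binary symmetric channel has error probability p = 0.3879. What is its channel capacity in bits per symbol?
0.0366 bits

For a binary symmetric channel (BSC) with error probability p:
Capacity C = 1 - H(p) bits per symbol

where H(p) = -p log₂(p) - (1-p) log₂(1-p) is the binary entropy function.

H(0.3879) = 0.9634 bits
C = 1 - 0.9634 = 0.0366 bits per symbol

This means we can reliably transmit up to 0.0366 bits of information per channel use.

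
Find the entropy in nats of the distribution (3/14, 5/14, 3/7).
1.0609 nats

Shannon entropy is H(X) = -Σ p(x) log p(x).

For P = (3/14, 5/14, 3/7):
H = -3/14 × log_e(3/14) -5/14 × log_e(5/14) -3/7 × log_e(3/7)
H = 1.0609 nats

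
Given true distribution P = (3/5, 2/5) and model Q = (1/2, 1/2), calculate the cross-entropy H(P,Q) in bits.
1.0000 bits

Cross-entropy: H(P,Q) = -Σ p(x) log q(x)

Alternatively: H(P,Q) = H(P) + D_KL(P||Q)
H(P) = 0.9710 bits
D_KL(P||Q) = 0.0290 bits

H(P,Q) = 0.9710 + 0.0290 = 1.0000 bits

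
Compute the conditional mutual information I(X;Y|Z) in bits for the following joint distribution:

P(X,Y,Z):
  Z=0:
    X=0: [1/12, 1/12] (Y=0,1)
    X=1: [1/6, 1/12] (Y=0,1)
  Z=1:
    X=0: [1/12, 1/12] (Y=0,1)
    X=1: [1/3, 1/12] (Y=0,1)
0.0443 bits

Conditional mutual information: I(X;Y|Z) = H(X|Z) + H(Y|Z) - H(X,Y|Z)

H(Z) = 0.9799
H(X,Z) = 1.8879 → H(X|Z) = 0.9080
H(Y,Z) = 1.8879 → H(Y|Z) = 0.9080
H(X,Y,Z) = 2.7516 → H(X,Y|Z) = 1.7718

I(X;Y|Z) = 0.9080 + 0.9080 - 1.7718 = 0.0443 bits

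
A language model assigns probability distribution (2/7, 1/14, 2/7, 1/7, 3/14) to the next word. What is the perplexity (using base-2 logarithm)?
4.5378

Perplexity is 2^H (or exp(H) for natural log).

First, H = -Σ p log p = 2.1820 bits
Perplexity = 2^2.1820 = 4.5378

Interpretation: The model's uncertainty is equivalent to choosing uniformly among 4.5 options.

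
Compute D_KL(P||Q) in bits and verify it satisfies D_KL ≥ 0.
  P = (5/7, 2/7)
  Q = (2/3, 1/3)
0.0076 bits

KL divergence satisfies the Gibbs inequality: D_KL(P||Q) ≥ 0 for all distributions P, Q.

D_KL(P||Q) = Σ p(x) log(p(x)/q(x))
Term by term:
  x=0: 5/7 × log_2[(5/7)/(2/3)] = 0.0711
  x=1: 2/7 × log_2[(2/7)/(1/3)] = -0.0635
D_KL(P||Q) = 0.0076 bits

D_KL(P||Q) = 0.0076 ≥ 0 ✓

This non-negativity is a fundamental property: relative entropy cannot be negative because it measures how different Q is from P.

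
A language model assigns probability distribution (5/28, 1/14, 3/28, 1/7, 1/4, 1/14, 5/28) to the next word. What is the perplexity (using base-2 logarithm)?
6.3991

Perplexity is 2^H (or exp(H) for natural log).

First, H = -Σ p log p = 2.6779 bits
Perplexity = 2^2.6779 = 6.3991

Interpretation: The model's uncertainty is equivalent to choosing uniformly among 6.4 options.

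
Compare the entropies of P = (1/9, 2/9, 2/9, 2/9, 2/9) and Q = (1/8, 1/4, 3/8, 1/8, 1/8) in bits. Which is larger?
P

Computing entropies in bits:
H(P) = 2.2810
H(Q) = 2.1556

Distribution P has higher entropy.

Intuition: The distribution closer to uniform (more spread out) has higher entropy.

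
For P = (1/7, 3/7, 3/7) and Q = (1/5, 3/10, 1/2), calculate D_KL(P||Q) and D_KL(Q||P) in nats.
D_KL(P||Q) = 0.0387, D_KL(Q||P) = 0.0374

KL divergence is not symmetric: D_KL(P||Q) ≠ D_KL(Q||P) in general.

D_KL(P||Q) = 0.0387 nats
D_KL(Q||P) = 0.0374 nats

No, they are not equal!

This asymmetry is why KL divergence is not a true distance metric.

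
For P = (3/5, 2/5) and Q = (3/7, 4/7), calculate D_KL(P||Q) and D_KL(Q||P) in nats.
D_KL(P||Q) = 0.0592, D_KL(Q||P) = 0.0596

KL divergence is not symmetric: D_KL(P||Q) ≠ D_KL(Q||P) in general.

D_KL(P||Q) = 0.0592 nats
D_KL(Q||P) = 0.0596 nats

No, they are not equal!

This asymmetry is why KL divergence is not a true distance metric.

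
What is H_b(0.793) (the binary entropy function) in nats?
0.5100 nats

The binary entropy function is:
H(p) = -p log(p) - (1-p) log(1-p)

H(0.793) = -0.793 × log_e(0.793) - 0.207 × log_e(0.207)
H(0.793) = 0.5100 nats

Note: Binary entropy is maximized at p=0.5 (H=1 bit) and minimized at p=0 or p=1 (H=0).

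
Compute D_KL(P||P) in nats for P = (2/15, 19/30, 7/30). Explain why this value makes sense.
0.0000 nats

KL divergence satisfies the Gibbs inequality: D_KL(P||Q) ≥ 0 for all distributions P, Q.

D_KL(P||Q) = Σ p(x) log(p(x)/q(x))
Each term is p(x) × log_e(p(x)/p(x)) = p(x) × log_e(1) = 0, so the sum is 0.
D_KL(P||Q) = 0.0000 nats

When P = Q, the KL divergence is exactly 0, as there is no 'divergence' between identical distributions.

This non-negativity is a fundamental property: relative entropy cannot be negative because it measures how different Q is from P.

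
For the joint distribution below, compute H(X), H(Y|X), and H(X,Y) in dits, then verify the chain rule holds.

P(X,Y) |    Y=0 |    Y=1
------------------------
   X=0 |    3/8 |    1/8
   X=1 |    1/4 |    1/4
H(X,Y) = 0.5737, H(X) = 0.3010, H(Y|X) = 0.2726 (all in dits)

Chain rule: H(X,Y) = H(X) + H(Y|X)

Left side — joint entropy directly:
H(X,Y) = -Σ p(x,y) log p(x,y) = 0.5737 dits

Right side — compute H(Y|X) from the conditional distributions:
P(X) = (1/2, 1/2), so H(X) = 0.3010 dits
H(Y|X) = Σ_x P(X=x) · H(Y|X=x):
  P(Y|X=0) = (3/4, 1/4), H(Y|X=0) = 0.2442, weight P(X=0) = 1/2
  P(Y|X=1) = (1/2, 1/2), H(Y|X=1) = 0.3010, weight P(X=1) = 1/2
H(Y|X) = 0.2726 dits

H(X) + H(Y|X) = 0.3010 + 0.2726 = 0.5737 dits

Both sides equal 0.5737 dits. ✓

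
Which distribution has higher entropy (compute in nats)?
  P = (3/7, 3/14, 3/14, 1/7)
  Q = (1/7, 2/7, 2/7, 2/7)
Q

Computing entropies in nats:
H(P) = 1.3013
H(Q) = 1.3518

Distribution Q has higher entropy.

Intuition: The distribution closer to uniform (more spread out) has higher entropy.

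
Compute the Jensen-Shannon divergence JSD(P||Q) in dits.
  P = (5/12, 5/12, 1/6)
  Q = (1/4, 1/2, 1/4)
0.0072 dits

Jensen-Shannon divergence is:
JSD(P||Q) = 0.5 × D_KL(P||M) + 0.5 × D_KL(Q||M)
where M = 0.5 × (P + Q) is the mixture distribution.

M = 0.5 × (5/12, 5/12, 1/6) + 0.5 × (1/4, 1/2, 1/4) = (1/3, 11/24, 5/24)

D_KL(P||M) = 0.0070 dits
D_KL(Q||M) = 0.0075 dits

JSD(P||Q) = 0.5 × 0.0070 + 0.5 × 0.0075 = 0.0072 dits

Unlike KL divergence, JSD is symmetric and bounded: 0 ≤ JSD ≤ log(2).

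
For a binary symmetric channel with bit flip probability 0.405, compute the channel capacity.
0.0262 bits

For a binary symmetric channel (BSC) with error probability p:
Capacity C = 1 - H(p) bits per symbol

where H(p) = -p log₂(p) - (1-p) log₂(1-p) is the binary entropy function.

H(0.405) = 0.9738 bits
C = 1 - 0.9738 = 0.0262 bits per symbol

This means we can reliably transmit up to 0.0262 bits of information per channel use.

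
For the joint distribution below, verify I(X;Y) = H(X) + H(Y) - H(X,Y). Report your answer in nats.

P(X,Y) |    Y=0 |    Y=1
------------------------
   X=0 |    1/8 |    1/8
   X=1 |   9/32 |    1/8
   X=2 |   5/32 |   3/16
I(X;Y) = 0.0244 nats

Mutual information has multiple equivalent forms:
- I(X;Y) = H(X) - H(X|Y)
- I(X;Y) = H(Y) - H(Y|X)
- I(X;Y) = H(X) + H(Y) - H(X,Y)

Computing all quantities:
H(X) = 1.0796, H(Y) = 0.6853, H(X,Y) = 1.7405
H(X|Y) = 1.0552, H(Y|X) = 0.6609

Verification:
H(X) - H(X|Y) = 1.0796 - 1.0552 = 0.0244
H(Y) - H(Y|X) = 0.6853 - 0.6609 = 0.0244
H(X) + H(Y) - H(X,Y) = 1.0796 + 0.6853 - 1.7405 = 0.0244

All forms give I(X;Y) = 0.0244 nats. ✓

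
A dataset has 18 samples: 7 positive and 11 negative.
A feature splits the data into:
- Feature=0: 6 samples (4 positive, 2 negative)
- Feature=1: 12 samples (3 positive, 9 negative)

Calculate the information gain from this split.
0.1171 bits

Information Gain = H(Y) - H(Y|Feature)

Before split:
P(positive) = 7/18 = 0.3889
H(Y) = 0.9641 bits

After split:
Feature=0: H = 0.9183 bits (weight = 6/18)
Feature=1: H = 0.8113 bits (weight = 12/18)
H(Y|Feature) = (6/18)×0.9183 + (12/18)×0.8113 = 0.8470 bits

Information Gain = 0.9641 - 0.8470 = 0.1171 bits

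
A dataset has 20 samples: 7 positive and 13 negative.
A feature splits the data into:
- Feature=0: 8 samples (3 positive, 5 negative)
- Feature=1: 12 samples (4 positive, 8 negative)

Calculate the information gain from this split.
0.0013 bits

Information Gain = H(Y) - H(Y|Feature)

Before split:
P(positive) = 7/20 = 0.3500
H(Y) = 0.9341 bits

After split:
Feature=0: H = 0.9544 bits (weight = 8/20)
Feature=1: H = 0.9183 bits (weight = 12/20)
H(Y|Feature) = (8/20)×0.9544 + (12/20)×0.9183 = 0.9328 bits

Information Gain = 0.9341 - 0.9328 = 0.0013 bits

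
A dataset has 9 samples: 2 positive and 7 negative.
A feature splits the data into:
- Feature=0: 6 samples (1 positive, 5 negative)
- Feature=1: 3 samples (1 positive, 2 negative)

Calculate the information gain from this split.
0.0248 bits

Information Gain = H(Y) - H(Y|Feature)

Before split:
P(positive) = 2/9 = 0.2222
H(Y) = 0.7642 bits

After split:
Feature=0: H = 0.6500 bits (weight = 6/9)
Feature=1: H = 0.9183 bits (weight = 3/9)
H(Y|Feature) = (6/9)×0.6500 + (3/9)×0.9183 = 0.7394 bits

Information Gain = 0.7642 - 0.7394 = 0.0248 bits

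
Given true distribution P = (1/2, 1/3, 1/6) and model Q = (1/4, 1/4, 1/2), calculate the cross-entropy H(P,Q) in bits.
1.8333 bits

Cross-entropy: H(P,Q) = -Σ p(x) log q(x)

Alternatively: H(P,Q) = H(P) + D_KL(P||Q)
H(P) = 1.4591 bits
D_KL(P||Q) = 0.3742 bits

H(P,Q) = 1.4591 + 0.3742 = 1.8333 bits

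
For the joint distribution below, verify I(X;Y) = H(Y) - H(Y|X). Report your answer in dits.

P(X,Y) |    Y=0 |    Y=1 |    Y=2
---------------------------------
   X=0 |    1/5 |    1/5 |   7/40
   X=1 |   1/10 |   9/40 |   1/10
I(X;Y) = 0.0073 dits

Mutual information has multiple equivalent forms:
- I(X;Y) = H(X) - H(X|Y)
- I(X;Y) = H(Y) - H(Y|X)
- I(X;Y) = H(X) + H(Y) - H(X,Y)

Computing all quantities:
H(X) = 0.2961, H(Y) = 0.4690, H(X,Y) = 0.7578
H(X|Y) = 0.2888, H(Y|X) = 0.4617

Verification:
H(X) - H(X|Y) = 0.2961 - 0.2888 = 0.0073
H(Y) - H(Y|X) = 0.4690 - 0.4617 = 0.0073
H(X) + H(Y) - H(X,Y) = 0.2961 + 0.4690 - 0.7578 = 0.0073

All forms give I(X;Y) = 0.0073 dits. ✓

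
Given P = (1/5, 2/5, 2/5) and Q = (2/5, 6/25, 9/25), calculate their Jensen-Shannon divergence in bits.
0.0399 bits

Jensen-Shannon divergence is:
JSD(P||Q) = 0.5 × D_KL(P||M) + 0.5 × D_KL(Q||M)
where M = 0.5 × (P + Q) is the mixture distribution.

M = 0.5 × (1/5, 2/5, 2/5) + 0.5 × (2/5, 6/25, 9/25) = (3/10, 8/25, 0.38)

D_KL(P||M) = 0.0414 bits
D_KL(Q||M) = 0.0383 bits

JSD(P||Q) = 0.5 × 0.0414 + 0.5 × 0.0383 = 0.0399 bits

Unlike KL divergence, JSD is symmetric and bounded: 0 ≤ JSD ≤ log(2).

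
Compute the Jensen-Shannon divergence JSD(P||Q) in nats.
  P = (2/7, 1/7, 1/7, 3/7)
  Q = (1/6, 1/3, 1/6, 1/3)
0.0310 nats

Jensen-Shannon divergence is:
JSD(P||Q) = 0.5 × D_KL(P||M) + 0.5 × D_KL(Q||M)
where M = 0.5 × (P + Q) is the mixture distribution.

M = 0.5 × (2/7, 1/7, 1/7, 3/7) + 0.5 × (1/6, 1/3, 1/6, 1/3) = (0.22619, 5/21, 0.154762, 8/21)

D_KL(P||M) = 0.0328 nats
D_KL(Q||M) = 0.0291 nats

JSD(P||Q) = 0.5 × 0.0328 + 0.5 × 0.0291 = 0.0310 nats

Unlike KL divergence, JSD is symmetric and bounded: 0 ≤ JSD ≤ log(2).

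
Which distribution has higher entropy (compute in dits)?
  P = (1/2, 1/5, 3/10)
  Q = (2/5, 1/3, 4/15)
Q

Computing entropies in dits:
H(P) = 0.4472
H(Q) = 0.4713

Distribution Q has higher entropy.

Intuition: The distribution closer to uniform (more spread out) has higher entropy.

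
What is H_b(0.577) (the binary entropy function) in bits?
0.9828 bits

The binary entropy function is:
H(p) = -p log(p) - (1-p) log(1-p)

H(0.577) = -0.577 × log_2(0.577) - 0.423 × log_2(0.423)
H(0.577) = 0.9828 bits

Note: Binary entropy is maximized at p=0.5 (H=1 bit) and minimized at p=0 or p=1 (H=0).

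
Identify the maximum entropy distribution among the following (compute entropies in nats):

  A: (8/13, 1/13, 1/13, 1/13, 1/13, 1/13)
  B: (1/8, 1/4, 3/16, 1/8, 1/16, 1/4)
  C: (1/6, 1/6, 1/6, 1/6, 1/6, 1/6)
C

For a discrete distribution over n outcomes, entropy is maximized by the uniform distribution.

Computing entropies:
H(A) = 1.2853 nats
H(B) = 1.7002 nats
H(C) = 1.7918 nats

The uniform distribution (where all probabilities equal 1/6) achieves the maximum entropy of log_e(6) = 1.7918 nats.

Distribution C has the highest entropy.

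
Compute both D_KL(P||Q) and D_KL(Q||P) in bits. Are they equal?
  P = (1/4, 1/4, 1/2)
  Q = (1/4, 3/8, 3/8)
D_KL(P||Q) = 0.0613, D_KL(Q||P) = 0.0637

KL divergence is not symmetric: D_KL(P||Q) ≠ D_KL(Q||P) in general.

D_KL(P||Q) = 0.0613 bits
D_KL(Q||P) = 0.0637 bits

No, they are not equal!

This asymmetry is why KL divergence is not a true distance metric.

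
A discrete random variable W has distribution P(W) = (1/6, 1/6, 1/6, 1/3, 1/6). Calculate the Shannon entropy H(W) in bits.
2.2516 bits

Shannon entropy is H(X) = -Σ p(x) log p(x).

For P = (1/6, 1/6, 1/6, 1/3, 1/6):
H = -1/6 × log_2(1/6) -1/6 × log_2(1/6) -1/6 × log_2(1/6) -1/3 × log_2(1/3) -1/6 × log_2(1/6)
H = 2.2516 bits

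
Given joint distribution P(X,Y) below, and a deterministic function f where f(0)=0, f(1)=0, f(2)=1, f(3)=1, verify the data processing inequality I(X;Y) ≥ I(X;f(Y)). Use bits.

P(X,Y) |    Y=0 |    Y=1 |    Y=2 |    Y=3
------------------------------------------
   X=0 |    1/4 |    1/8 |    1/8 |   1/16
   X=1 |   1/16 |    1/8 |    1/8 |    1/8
I(X;Y) = 0.0909, I(X;f(Y)) = 0.0411, inequality holds: 0.0909 ≥ 0.0411

Data Processing Inequality: For any Markov chain X → Y → Z, we have I(X;Y) ≥ I(X;Z).

Here Z = f(Y) is a deterministic function of Y, forming X → Y → Z.

Original I(X;Y) = 0.0909 bits

After applying f:
P(X,Z) where Z=f(Y):
- P(X,Z=0) = P(X,Y=0) + P(X,Y=1)
- P(X,Z=1) = P(X,Y=2) + P(X,Y=3)

I(X;Z) = I(X;f(Y)) = 0.0411 bits

Verification: 0.0909 ≥ 0.0411 ✓

Information cannot be created by processing; the function f can only lose information about X.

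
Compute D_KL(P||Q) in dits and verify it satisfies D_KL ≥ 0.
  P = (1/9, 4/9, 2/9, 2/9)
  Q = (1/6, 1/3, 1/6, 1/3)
0.0246 dits

KL divergence satisfies the Gibbs inequality: D_KL(P||Q) ≥ 0 for all distributions P, Q.

D_KL(P||Q) = Σ p(x) log(p(x)/q(x))
Term by term:
  x=0: 1/9 × log_10[(1/9)/(1/6)] = -0.0196
  x=1: 4/9 × log_10[(4/9)/(1/3)] = 0.0555
  x=2: 2/9 × log_10[(2/9)/(1/6)] = 0.0278
  x=3: 2/9 × log_10[(2/9)/(1/3)] = -0.0391
D_KL(P||Q) = 0.0246 dits

D_KL(P||Q) = 0.0246 ≥ 0 ✓

This non-negativity is a fundamental property: relative entropy cannot be negative because it measures how different Q is from P.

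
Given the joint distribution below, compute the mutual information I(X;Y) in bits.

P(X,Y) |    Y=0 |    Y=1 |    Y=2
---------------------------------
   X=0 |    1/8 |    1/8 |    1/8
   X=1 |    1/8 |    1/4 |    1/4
0.0157 bits

Mutual information: I(X;Y) = H(X) + H(Y) - H(X,Y)

Marginals:
P(X) = (3/8, 5/8), H(X) = 0.9544 bits
P(Y) = (1/4, 3/8, 3/8), H(Y) = 1.5613 bits

Joint entropy: H(X,Y) = 2.5000 bits

I(X;Y) = 0.9544 + 1.5613 - 2.5000 = 0.0157 bits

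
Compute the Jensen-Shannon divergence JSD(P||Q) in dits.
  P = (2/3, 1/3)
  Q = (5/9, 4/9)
0.0028 dits

Jensen-Shannon divergence is:
JSD(P||Q) = 0.5 × D_KL(P||M) + 0.5 × D_KL(Q||M)
where M = 0.5 × (P + Q) is the mixture distribution.

M = 0.5 × (2/3, 1/3) + 0.5 × (5/9, 4/9) = (11/18, 7/18)

D_KL(P||M) = 0.0029 dits
D_KL(Q||M) = 0.0028 dits

JSD(P||Q) = 0.5 × 0.0029 + 0.5 × 0.0028 = 0.0028 dits

Unlike KL divergence, JSD is symmetric and bounded: 0 ≤ JSD ≤ log(2).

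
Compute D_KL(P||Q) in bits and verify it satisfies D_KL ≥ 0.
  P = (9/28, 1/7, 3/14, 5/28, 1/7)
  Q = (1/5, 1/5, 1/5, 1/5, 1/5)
0.0735 bits

KL divergence satisfies the Gibbs inequality: D_KL(P||Q) ≥ 0 for all distributions P, Q.

D_KL(P||Q) = Σ p(x) log(p(x)/q(x))
Term by term:
  x=0: 9/28 × log_2[(9/28)/(1/5)] = 0.2200
  x=1: 1/7 × log_2[(1/7)/(1/5)] = -0.0693
  x=2: 3/14 × log_2[(3/14)/(1/5)] = 0.0213
  x=3: 5/28 × log_2[(5/28)/(1/5)] = -0.0292
  x=4: 1/7 × log_2[(1/7)/(1/5)] = -0.0693
D_KL(P||Q) = 0.0735 bits

D_KL(P||Q) = 0.0735 ≥ 0 ✓

This non-negativity is a fundamental property: relative entropy cannot be negative because it measures how different Q is from P.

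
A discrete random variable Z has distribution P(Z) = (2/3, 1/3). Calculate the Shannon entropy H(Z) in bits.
0.9183 bits

Shannon entropy is H(X) = -Σ p(x) log p(x).

For P = (2/3, 1/3):
H = -2/3 × log_2(2/3) -1/3 × log_2(1/3)
H = 0.9183 bits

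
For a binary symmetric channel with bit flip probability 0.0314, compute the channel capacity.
0.7986 bits

For a binary symmetric channel (BSC) with error probability p:
Capacity C = 1 - H(p) bits per symbol

where H(p) = -p log₂(p) - (1-p) log₂(1-p) is the binary entropy function.

H(0.0314) = 0.2014 bits
C = 1 - 0.2014 = 0.7986 bits per symbol

This means we can reliably transmit up to 0.7986 bits of information per channel use.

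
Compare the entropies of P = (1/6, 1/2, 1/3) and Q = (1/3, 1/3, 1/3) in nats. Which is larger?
Q

Computing entropies in nats:
H(P) = 1.0114
H(Q) = 1.0986

Distribution Q has higher entropy.

Intuition: The distribution closer to uniform (more spread out) has higher entropy.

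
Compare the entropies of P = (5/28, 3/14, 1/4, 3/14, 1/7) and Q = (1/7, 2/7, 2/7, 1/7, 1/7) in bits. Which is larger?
P

Computing entropies in bits:
H(P) = 2.2973
H(Q) = 2.2359

Distribution P has higher entropy.

Intuition: The distribution closer to uniform (more spread out) has higher entropy.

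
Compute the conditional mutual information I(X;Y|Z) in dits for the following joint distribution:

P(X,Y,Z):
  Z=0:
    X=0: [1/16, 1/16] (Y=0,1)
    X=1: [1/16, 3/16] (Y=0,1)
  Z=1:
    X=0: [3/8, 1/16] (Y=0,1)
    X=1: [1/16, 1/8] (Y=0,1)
0.0410 dits

Conditional mutual information: I(X;Y|Z) = H(X|Z) + H(Y|Z) - H(X,Y|Z)

H(Z) = 0.2873
H(X,Z) = 0.5568 → H(X|Z) = 0.2695
H(Y,Z) = 0.5568 → H(Y|Z) = 0.2695
H(X,Y,Z) = 0.7852 → H(X,Y|Z) = 0.4979

I(X;Y|Z) = 0.2695 + 0.2695 - 0.4979 = 0.0410 dits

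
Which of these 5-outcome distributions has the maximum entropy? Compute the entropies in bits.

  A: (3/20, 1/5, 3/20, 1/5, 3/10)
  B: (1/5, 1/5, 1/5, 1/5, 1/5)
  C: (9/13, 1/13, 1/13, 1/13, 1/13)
B

For a discrete distribution over n outcomes, entropy is maximized by the uniform distribution.

Computing entropies:
H(A) = 2.2710 bits
H(B) = 2.3219 bits
H(C) = 1.5059 bits

The uniform distribution (where all probabilities equal 1/5) achieves the maximum entropy of log_2(5) = 2.3219 bits.

Distribution B has the highest entropy.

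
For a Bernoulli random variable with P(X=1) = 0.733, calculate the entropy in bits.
0.8371 bits

The binary entropy function is:
H(p) = -p log(p) - (1-p) log(1-p)

H(0.733) = -0.733 × log_2(0.733) - 0.267 × log_2(0.267)
H(0.733) = 0.8371 bits

Note: Binary entropy is maximized at p=0.5 (H=1 bit) and minimized at p=0 or p=1 (H=0).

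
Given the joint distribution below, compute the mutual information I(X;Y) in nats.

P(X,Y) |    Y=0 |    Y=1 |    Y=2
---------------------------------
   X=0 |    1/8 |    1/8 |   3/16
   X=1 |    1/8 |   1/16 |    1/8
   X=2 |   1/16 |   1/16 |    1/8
0.0101 nats

Mutual information: I(X;Y) = H(X) + H(Y) - H(X,Y)

Marginals:
P(X) = (7/16, 5/16, 1/4), H(X) = 1.0717 nats
P(Y) = (5/16, 1/4, 7/16), H(Y) = 1.0717 nats

Joint entropy: H(X,Y) = 2.1334 nats

I(X;Y) = 1.0717 + 1.0717 - 2.1334 = 0.0101 nats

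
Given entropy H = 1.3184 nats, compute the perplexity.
3.7374

Perplexity is e^H (or exp(H) for natural log).

H = 1.3184 nats
Perplexity = e^1.3184 = 3.7374

Interpretation: The model's uncertainty is equivalent to choosing uniformly among 3.7 options.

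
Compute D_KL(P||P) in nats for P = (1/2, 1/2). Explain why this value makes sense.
0.0000 nats

KL divergence satisfies the Gibbs inequality: D_KL(P||Q) ≥ 0 for all distributions P, Q.

D_KL(P||Q) = Σ p(x) log(p(x)/q(x))
Each term is p(x) × log_e(p(x)/p(x)) = p(x) × log_e(1) = 0, so the sum is 0.
D_KL(P||Q) = 0.0000 nats

When P = Q, the KL divergence is exactly 0, as there is no 'divergence' between identical distributions.

This non-negativity is a fundamental property: relative entropy cannot be negative because it measures how different Q is from P.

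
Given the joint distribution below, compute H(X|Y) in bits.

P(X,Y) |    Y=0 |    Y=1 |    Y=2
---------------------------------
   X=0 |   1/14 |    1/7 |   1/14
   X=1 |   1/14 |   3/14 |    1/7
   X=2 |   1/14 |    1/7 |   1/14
1.5465 bits

Using the chain rule: H(X|Y) = H(X,Y) - H(Y)

First, compute H(X,Y) = 3.0391 bits

Marginal P(Y) = (3/14, 1/2, 2/7)
H(Y) = 1.4926 bits

H(X|Y) = H(X,Y) - H(Y) = 3.0391 - 1.4926 = 1.5465 bits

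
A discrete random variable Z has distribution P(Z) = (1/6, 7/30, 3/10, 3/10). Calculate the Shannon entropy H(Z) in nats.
1.3606 nats

Shannon entropy is H(X) = -Σ p(x) log p(x).

For P = (1/6, 7/30, 3/10, 3/10):
H = -1/6 × log_e(1/6) -7/30 × log_e(7/30) -3/10 × log_e(3/10) -3/10 × log_e(3/10)
H = 1.3606 nats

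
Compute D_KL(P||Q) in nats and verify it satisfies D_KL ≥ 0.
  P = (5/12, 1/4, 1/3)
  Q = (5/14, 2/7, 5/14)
0.0078 nats

KL divergence satisfies the Gibbs inequality: D_KL(P||Q) ≥ 0 for all distributions P, Q.

D_KL(P||Q) = Σ p(x) log(p(x)/q(x))
Term by term:
  x=0: 5/12 × log_e[(5/12)/(5/14)] = 0.0642
  x=1: 1/4 × log_e[(1/4)/(2/7)] = -0.0334
  x=2: 1/3 × log_e[(1/3)/(5/14)] = -0.0230
D_KL(P||Q) = 0.0078 nats

D_KL(P||Q) = 0.0078 ≥ 0 ✓

This non-negativity is a fundamental property: relative entropy cannot be negative because it measures how different Q is from P.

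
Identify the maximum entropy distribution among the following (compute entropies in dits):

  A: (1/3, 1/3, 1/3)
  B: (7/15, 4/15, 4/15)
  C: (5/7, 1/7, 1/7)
A

For a discrete distribution over n outcomes, entropy is maximized by the uniform distribution.

Computing entropies:
H(A) = 0.4771 dits
H(B) = 0.4606 dits
H(C) = 0.3458 dits

The uniform distribution (where all probabilities equal 1/3) achieves the maximum entropy of log_10(3) = 0.4771 dits.

Distribution A has the highest entropy.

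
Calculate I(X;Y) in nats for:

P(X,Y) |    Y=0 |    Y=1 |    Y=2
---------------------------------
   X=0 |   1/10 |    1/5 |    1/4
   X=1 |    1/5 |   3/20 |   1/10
0.0488 nats

Mutual information: I(X;Y) = H(X) + H(Y) - H(X,Y)

Marginals:
P(X) = (11/20, 9/20), H(X) = 0.6881 nats
P(Y) = (3/10, 7/20, 7/20), H(Y) = 1.0961 nats

Joint entropy: H(X,Y) = 1.7354 nats

I(X;Y) = 0.6881 + 1.0961 - 1.7354 = 0.0488 nats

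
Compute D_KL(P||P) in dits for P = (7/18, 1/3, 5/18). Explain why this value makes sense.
0.0000 dits

KL divergence satisfies the Gibbs inequality: D_KL(P||Q) ≥ 0 for all distributions P, Q.

D_KL(P||Q) = Σ p(x) log(p(x)/q(x))
Each term is p(x) × log_10(p(x)/p(x)) = p(x) × log_10(1) = 0, so the sum is 0.
D_KL(P||Q) = 0.0000 dits

When P = Q, the KL divergence is exactly 0, as there is no 'divergence' between identical distributions.

This non-negativity is a fundamental property: relative entropy cannot be negative because it measures how different Q is from P.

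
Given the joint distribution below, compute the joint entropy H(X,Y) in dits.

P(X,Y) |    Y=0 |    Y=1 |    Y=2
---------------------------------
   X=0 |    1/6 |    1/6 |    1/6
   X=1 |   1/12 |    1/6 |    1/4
0.7592 dits

Joint entropy is H(X,Y) = -Σ_{x,y} p(x,y) log p(x,y).

Summing over all non-zero entries:
H(X,Y) = -[1/6·log_10(1/6) + 1/6·log_10(1/6) + 1/6·log_10(1/6) + 1/12·log_10(1/12) + 1/6·log_10(1/6) + 1/4·log_10(1/4)]
H(X,Y) = 0.7592 dits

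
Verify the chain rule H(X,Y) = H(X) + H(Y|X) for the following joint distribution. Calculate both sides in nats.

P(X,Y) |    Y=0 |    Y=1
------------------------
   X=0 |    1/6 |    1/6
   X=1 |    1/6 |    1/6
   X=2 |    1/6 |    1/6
H(X,Y) = 1.7918, H(X) = 1.0986, H(Y|X) = 0.6931 (all in nats)

Chain rule: H(X,Y) = H(X) + H(Y|X)

Left side — joint entropy directly:
H(X,Y) = -Σ p(x,y) log p(x,y) = 1.7918 nats

Right side — compute H(Y|X) from the conditional distributions:
P(X) = (1/3, 1/3, 1/3), so H(X) = 1.0986 nats
H(Y|X) = Σ_x P(X=x) · H(Y|X=x):
  P(Y|X=0) = (1/2, 1/2), H(Y|X=0) = 0.6931, weight P(X=0) = 1/3
  P(Y|X=1) = (1/2, 1/2), H(Y|X=1) = 0.6931, weight P(X=1) = 1/3
  P(Y|X=2) = (1/2, 1/2), H(Y|X=2) = 0.6931, weight P(X=2) = 1/3
H(Y|X) = 0.6931 nats

H(X) + H(Y|X) = 1.0986 + 0.6931 = 1.7918 nats

Both sides equal 1.7918 nats. ✓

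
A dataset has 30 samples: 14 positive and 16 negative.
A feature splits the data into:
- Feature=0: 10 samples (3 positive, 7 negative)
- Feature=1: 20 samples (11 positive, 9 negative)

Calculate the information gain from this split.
0.0412 bits

Information Gain = H(Y) - H(Y|Feature)

Before split:
P(positive) = 14/30 = 0.4667
H(Y) = 0.9968 bits

After split:
Feature=0: H = 0.8813 bits (weight = 10/30)
Feature=1: H = 0.9928 bits (weight = 20/30)
H(Y|Feature) = (10/30)×0.8813 + (20/30)×0.9928 = 0.9556 bits

Information Gain = 0.9968 - 0.9556 = 0.0412 bits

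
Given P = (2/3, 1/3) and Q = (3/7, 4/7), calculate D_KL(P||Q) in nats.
0.1149 nats

KL divergence: D_KL(P||Q) = Σ p(x) log(p(x)/q(x))

Computing term by term:
  x=0: 2/3 × log_e[(2/3)/(3/7)] = 2/3 × 0.4418 = 0.2946
  x=1: 1/3 × log_e[(1/3)/(4/7)] = 1/3 × -0.5390 = -0.1797

D_KL(P||Q) = 0.1149 nats

Note: KL divergence is always non-negative and equals 0 iff P = Q.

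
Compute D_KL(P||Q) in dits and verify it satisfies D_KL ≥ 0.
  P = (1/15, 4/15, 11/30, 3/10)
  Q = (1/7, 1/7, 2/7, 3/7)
0.0435 dits

KL divergence satisfies the Gibbs inequality: D_KL(P||Q) ≥ 0 for all distributions P, Q.

D_KL(P||Q) = Σ p(x) log(p(x)/q(x))
Term by term:
  x=0: 1/15 × log_10[(1/15)/(1/7)] = -0.0221
  x=1: 4/15 × log_10[(4/15)/(1/7)] = 0.0723
  x=2: 11/30 × log_10[(11/30)/(2/7)] = 0.0397
  x=3: 3/10 × log_10[(3/10)/(3/7)] = -0.0465
D_KL(P||Q) = 0.0435 dits

D_KL(P||Q) = 0.0435 ≥ 0 ✓

This non-negativity is a fundamental property: relative entropy cannot be negative because it measures how different Q is from P.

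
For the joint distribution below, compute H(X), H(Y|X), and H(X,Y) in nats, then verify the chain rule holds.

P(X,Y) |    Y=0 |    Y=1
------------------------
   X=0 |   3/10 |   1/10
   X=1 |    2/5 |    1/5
H(X,Y) = 1.2799, H(X) = 0.6730, H(Y|X) = 0.6068 (all in nats)

Chain rule: H(X,Y) = H(X) + H(Y|X)

Left side — joint entropy directly:
H(X,Y) = -Σ p(x,y) log p(x,y) = 1.2799 nats

Right side — compute H(Y|X) from the conditional distributions:
P(X) = (2/5, 3/5), so H(X) = 0.6730 nats
H(Y|X) = Σ_x P(X=x) · H(Y|X=x):
  P(Y|X=0) = (3/4, 1/4), H(Y|X=0) = 0.5623, weight P(X=0) = 2/5
  P(Y|X=1) = (2/3, 1/3), H(Y|X=1) = 0.6365, weight P(X=1) = 3/5
H(Y|X) = 0.6068 nats

H(X) + H(Y|X) = 0.6730 + 0.6068 = 1.2799 nats

Both sides equal 1.2799 nats. ✓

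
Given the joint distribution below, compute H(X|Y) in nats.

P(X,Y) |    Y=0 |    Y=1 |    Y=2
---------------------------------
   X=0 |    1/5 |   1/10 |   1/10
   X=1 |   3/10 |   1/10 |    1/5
0.6661 nats

Using the chain rule: H(X|Y) = H(X,Y) - H(Y)

First, compute H(X,Y) = 1.6957 nats

Marginal P(Y) = (1/2, 1/5, 3/10)
H(Y) = 1.0297 nats

H(X|Y) = H(X,Y) - H(Y) = 1.6957 - 1.0297 = 0.6661 nats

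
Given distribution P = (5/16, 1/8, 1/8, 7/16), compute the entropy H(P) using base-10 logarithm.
0.5407 dits

Shannon entropy is H(X) = -Σ p(x) log p(x).

For P = (5/16, 1/8, 1/8, 7/16):
H = -5/16 × log_10(5/16) -1/8 × log_10(1/8) -1/8 × log_10(1/8) -7/16 × log_10(7/16)
H = 0.5407 dits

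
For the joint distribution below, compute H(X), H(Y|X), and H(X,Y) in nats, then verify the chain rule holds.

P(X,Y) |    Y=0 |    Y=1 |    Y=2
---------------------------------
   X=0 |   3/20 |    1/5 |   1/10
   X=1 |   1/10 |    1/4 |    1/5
H(X,Y) = 1.7354, H(X) = 0.6881, H(Y|X) = 1.0473 (all in nats)

Chain rule: H(X,Y) = H(X) + H(Y|X)

Left side — joint entropy directly:
H(X,Y) = -Σ p(x,y) log p(x,y) = 1.7354 nats

Right side — compute H(Y|X) from the conditional distributions:
P(X) = (9/20, 11/20), so H(X) = 0.6881 nats
H(Y|X) = Σ_x P(X=x) · H(Y|X=x):
  P(Y|X=0) = (1/3, 4/9, 2/9), H(Y|X=0) = 1.0609, weight P(X=0) = 9/20
  P(Y|X=1) = (2/11, 5/11, 4/11), H(Y|X=1) = 1.0362, weight P(X=1) = 11/20
H(Y|X) = 1.0473 nats

H(X) + H(Y|X) = 0.6881 + 1.0473 = 1.7354 nats

Both sides equal 1.7354 nats. ✓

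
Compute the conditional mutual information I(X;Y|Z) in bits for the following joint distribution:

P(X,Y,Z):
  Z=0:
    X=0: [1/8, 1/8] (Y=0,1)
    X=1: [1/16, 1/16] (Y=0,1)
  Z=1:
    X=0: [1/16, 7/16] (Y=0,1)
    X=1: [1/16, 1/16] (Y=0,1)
0.0544 bits

Conditional mutual information: I(X;Y|Z) = H(X|Z) + H(Y|Z) - H(X,Y|Z)

H(Z) = 0.9544
H(X,Z) = 1.7500 → H(X|Z) = 0.7956
H(Y,Z) = 1.7806 → H(Y|Z) = 0.8262
H(X,Y,Z) = 2.5218 → H(X,Y|Z) = 1.5673

I(X;Y|Z) = 0.7956 + 0.8262 - 1.5673 = 0.0544 bits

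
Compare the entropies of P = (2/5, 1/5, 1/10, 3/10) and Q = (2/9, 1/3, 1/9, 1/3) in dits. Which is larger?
Q

Computing entropies in dits:
H(P) = 0.5558
H(Q) = 0.5693

Distribution Q has higher entropy.

Intuition: The distribution closer to uniform (more spread out) has higher entropy.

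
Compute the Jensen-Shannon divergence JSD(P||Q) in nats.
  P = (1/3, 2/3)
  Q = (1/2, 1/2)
0.0144 nats

Jensen-Shannon divergence is:
JSD(P||Q) = 0.5 × D_KL(P||M) + 0.5 × D_KL(Q||M)
where M = 0.5 × (P + Q) is the mixture distribution.

M = 0.5 × (1/3, 2/3) + 0.5 × (1/2, 1/2) = (5/12, 7/12)

D_KL(P||M) = 0.0146 nats
D_KL(Q||M) = 0.0141 nats

JSD(P||Q) = 0.5 × 0.0146 + 0.5 × 0.0141 = 0.0144 nats

Unlike KL divergence, JSD is symmetric and bounded: 0 ≤ JSD ≤ log(2).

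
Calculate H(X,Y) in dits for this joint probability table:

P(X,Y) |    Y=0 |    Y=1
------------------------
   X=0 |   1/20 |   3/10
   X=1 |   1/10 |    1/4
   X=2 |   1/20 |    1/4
0.6880 dits

Joint entropy is H(X,Y) = -Σ_{x,y} p(x,y) log p(x,y).

Summing over all non-zero entries:
H(X,Y) = -[1/20·log_10(1/20) + 3/10·log_10(3/10) + 1/10·log_10(1/10) + 1/4·log_10(1/4) + 1/20·log_10(1/20) + 1/4·log_10(1/4)]
H(X,Y) = 0.6880 dits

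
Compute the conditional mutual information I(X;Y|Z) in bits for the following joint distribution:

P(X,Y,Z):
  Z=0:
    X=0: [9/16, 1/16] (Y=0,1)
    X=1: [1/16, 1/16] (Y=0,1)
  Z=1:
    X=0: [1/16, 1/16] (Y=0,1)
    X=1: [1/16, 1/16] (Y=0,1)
0.0694 bits

Conditional mutual information: I(X;Y|Z) = H(X|Z) + H(Y|Z) - H(X,Y|Z)

H(Z) = 0.8113
H(X,Z) = 1.5488 → H(X|Z) = 0.7375
H(Y,Z) = 1.5488 → H(Y|Z) = 0.7375
H(X,Y,Z) = 2.2169 → H(X,Y|Z) = 1.4056

I(X;Y|Z) = 0.7375 + 0.7375 - 1.4056 = 0.0694 bits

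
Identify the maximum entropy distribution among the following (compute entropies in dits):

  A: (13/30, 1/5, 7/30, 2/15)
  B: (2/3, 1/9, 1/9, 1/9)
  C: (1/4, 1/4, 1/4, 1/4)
C

For a discrete distribution over n outcomes, entropy is maximized by the uniform distribution.

Computing entropies:
H(A) = 0.5613 dits
H(B) = 0.4355 dits
H(C) = 0.6021 dits

The uniform distribution (where all probabilities equal 1/4) achieves the maximum entropy of log_10(4) = 0.6021 dits.

Distribution C has the highest entropy.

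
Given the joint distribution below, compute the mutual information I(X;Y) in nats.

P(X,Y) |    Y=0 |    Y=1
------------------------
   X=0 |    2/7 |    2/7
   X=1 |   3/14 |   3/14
0.0000 nats

Mutual information: I(X;Y) = H(X) + H(Y) - H(X,Y)

Marginals:
P(X) = (4/7, 3/7), H(X) = 0.6829 nats
P(Y) = (1/2, 1/2), H(Y) = 0.6931 nats

Joint entropy: H(X,Y) = 1.3761 nats

I(X;Y) = 0.6829 + 0.6931 - 1.3761 = 0.0000 nats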